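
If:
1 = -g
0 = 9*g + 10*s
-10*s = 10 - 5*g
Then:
No Solution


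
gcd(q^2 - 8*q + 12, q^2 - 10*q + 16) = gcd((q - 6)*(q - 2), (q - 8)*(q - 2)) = q - 2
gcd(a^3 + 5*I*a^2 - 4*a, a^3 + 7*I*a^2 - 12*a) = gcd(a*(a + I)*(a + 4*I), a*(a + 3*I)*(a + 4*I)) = a^2 + 4*I*a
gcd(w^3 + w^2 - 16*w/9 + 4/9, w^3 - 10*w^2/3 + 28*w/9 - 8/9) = w - 2/3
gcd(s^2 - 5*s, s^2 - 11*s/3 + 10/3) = 1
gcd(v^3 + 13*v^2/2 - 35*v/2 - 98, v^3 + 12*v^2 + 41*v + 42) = v + 7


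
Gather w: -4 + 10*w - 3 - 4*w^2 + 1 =-4*w^2 + 10*w - 6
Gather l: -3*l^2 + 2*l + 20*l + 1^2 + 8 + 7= -3*l^2 + 22*l + 16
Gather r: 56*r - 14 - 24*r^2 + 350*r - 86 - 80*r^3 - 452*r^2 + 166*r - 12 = -80*r^3 - 476*r^2 + 572*r - 112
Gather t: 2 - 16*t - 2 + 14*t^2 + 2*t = 14*t^2 - 14*t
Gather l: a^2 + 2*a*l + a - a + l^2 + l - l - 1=a^2 + 2*a*l + l^2 - 1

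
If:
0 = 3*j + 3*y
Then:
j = -y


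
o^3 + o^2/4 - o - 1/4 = (o - 1)*(o + 1/4)*(o + 1)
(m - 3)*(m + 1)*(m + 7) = m^3 + 5*m^2 - 17*m - 21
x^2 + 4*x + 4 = (x + 2)^2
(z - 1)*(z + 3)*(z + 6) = z^3 + 8*z^2 + 9*z - 18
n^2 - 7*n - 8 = (n - 8)*(n + 1)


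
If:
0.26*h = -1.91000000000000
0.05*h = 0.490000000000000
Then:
No Solution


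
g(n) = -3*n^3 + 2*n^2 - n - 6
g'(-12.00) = -1345.00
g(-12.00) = 5478.00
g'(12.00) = -1249.00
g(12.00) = -4914.00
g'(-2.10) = -49.09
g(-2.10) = 32.70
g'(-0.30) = -3.01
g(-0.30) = -5.44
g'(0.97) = -5.59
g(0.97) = -7.83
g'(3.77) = -113.84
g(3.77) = -142.09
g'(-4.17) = -174.18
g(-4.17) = 250.48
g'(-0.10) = -1.49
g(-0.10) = -5.88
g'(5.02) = -207.72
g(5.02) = -340.14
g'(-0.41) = -4.15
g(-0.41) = -5.05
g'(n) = -9*n^2 + 4*n - 1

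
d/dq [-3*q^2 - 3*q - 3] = -6*q - 3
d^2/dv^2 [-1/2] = 0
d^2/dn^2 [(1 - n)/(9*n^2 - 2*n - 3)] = 2*(4*(n - 1)*(9*n - 1)^2 + (27*n - 11)*(-9*n^2 + 2*n + 3))/(-9*n^2 + 2*n + 3)^3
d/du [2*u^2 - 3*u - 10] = 4*u - 3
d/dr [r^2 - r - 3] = 2*r - 1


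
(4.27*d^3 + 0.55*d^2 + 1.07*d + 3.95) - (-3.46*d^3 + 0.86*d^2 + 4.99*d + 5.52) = 7.73*d^3 - 0.31*d^2 - 3.92*d - 1.57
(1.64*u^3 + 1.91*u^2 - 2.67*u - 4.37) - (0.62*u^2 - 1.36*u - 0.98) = 1.64*u^3 + 1.29*u^2 - 1.31*u - 3.39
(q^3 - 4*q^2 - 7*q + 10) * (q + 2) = q^4 - 2*q^3 - 15*q^2 - 4*q + 20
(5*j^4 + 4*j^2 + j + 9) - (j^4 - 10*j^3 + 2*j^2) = 4*j^4 + 10*j^3 + 2*j^2 + j + 9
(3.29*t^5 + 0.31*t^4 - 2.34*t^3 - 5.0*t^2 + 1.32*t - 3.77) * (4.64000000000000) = 15.2656*t^5 + 1.4384*t^4 - 10.8576*t^3 - 23.2*t^2 + 6.1248*t - 17.4928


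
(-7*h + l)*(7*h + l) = -49*h^2 + l^2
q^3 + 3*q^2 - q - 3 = (q - 1)*(q + 1)*(q + 3)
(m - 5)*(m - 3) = m^2 - 8*m + 15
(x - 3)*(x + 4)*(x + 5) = x^3 + 6*x^2 - 7*x - 60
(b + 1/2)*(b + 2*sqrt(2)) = b^2 + b/2 + 2*sqrt(2)*b + sqrt(2)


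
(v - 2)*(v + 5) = v^2 + 3*v - 10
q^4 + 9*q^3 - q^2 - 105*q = q*(q - 3)*(q + 5)*(q + 7)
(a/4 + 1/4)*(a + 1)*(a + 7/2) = a^3/4 + 11*a^2/8 + 2*a + 7/8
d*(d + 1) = d^2 + d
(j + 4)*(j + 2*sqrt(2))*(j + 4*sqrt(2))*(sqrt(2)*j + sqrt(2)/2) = sqrt(2)*j^4 + 9*sqrt(2)*j^3/2 + 12*j^3 + 18*sqrt(2)*j^2 + 54*j^2 + 24*j + 72*sqrt(2)*j + 32*sqrt(2)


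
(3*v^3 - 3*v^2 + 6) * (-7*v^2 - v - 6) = -21*v^5 + 18*v^4 - 15*v^3 - 24*v^2 - 6*v - 36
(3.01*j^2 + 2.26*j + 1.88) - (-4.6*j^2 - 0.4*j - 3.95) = 7.61*j^2 + 2.66*j + 5.83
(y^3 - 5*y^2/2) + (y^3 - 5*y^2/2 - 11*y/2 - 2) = 2*y^3 - 5*y^2 - 11*y/2 - 2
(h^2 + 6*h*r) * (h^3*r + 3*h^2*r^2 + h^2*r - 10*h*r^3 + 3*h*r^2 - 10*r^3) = h^5*r + 9*h^4*r^2 + h^4*r + 8*h^3*r^3 + 9*h^3*r^2 - 60*h^2*r^4 + 8*h^2*r^3 - 60*h*r^4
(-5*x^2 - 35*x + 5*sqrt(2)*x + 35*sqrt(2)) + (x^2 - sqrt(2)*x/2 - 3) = -4*x^2 - 35*x + 9*sqrt(2)*x/2 - 3 + 35*sqrt(2)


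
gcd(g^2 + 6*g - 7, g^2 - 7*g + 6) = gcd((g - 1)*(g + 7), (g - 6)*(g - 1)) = g - 1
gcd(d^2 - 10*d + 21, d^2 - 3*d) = d - 3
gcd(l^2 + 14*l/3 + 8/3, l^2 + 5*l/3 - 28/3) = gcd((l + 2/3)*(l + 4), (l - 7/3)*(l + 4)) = l + 4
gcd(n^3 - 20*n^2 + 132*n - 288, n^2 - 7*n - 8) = n - 8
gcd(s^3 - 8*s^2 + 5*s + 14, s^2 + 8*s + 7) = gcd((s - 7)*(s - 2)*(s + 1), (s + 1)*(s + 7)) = s + 1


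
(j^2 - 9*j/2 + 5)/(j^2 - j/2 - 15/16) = 8*(-2*j^2 + 9*j - 10)/(-16*j^2 + 8*j + 15)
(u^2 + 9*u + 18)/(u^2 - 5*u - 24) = (u + 6)/(u - 8)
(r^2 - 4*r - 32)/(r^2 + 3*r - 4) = (r - 8)/(r - 1)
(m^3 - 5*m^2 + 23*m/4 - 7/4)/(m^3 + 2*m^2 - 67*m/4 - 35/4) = (2*m^2 - 3*m + 1)/(2*m^2 + 11*m + 5)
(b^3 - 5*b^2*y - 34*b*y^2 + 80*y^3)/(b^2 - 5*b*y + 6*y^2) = (-b^2 + 3*b*y + 40*y^2)/(-b + 3*y)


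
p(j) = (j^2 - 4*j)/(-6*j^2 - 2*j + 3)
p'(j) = (2*j - 4)/(-6*j^2 - 2*j + 3) + (12*j + 2)*(j^2 - 4*j)/(-6*j^2 - 2*j + 3)^2 = 2*(-13*j^2 + 3*j - 6)/(36*j^4 + 24*j^3 - 32*j^2 - 12*j + 9)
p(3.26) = 0.04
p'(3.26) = -0.06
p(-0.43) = 0.69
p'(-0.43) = -2.56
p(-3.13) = -0.45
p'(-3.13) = -0.12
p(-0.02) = 0.03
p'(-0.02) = -1.31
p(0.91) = 0.74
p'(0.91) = -1.96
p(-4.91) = -0.33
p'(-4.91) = -0.04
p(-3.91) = -0.38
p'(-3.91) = -0.07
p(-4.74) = -0.34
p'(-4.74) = -0.04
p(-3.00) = -0.47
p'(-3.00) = -0.13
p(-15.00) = -0.22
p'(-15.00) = 0.00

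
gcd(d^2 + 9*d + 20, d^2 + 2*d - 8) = d + 4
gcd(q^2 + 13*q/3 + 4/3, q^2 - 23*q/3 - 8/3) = q + 1/3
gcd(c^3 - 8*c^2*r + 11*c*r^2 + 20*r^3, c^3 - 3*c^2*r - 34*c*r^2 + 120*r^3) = c^2 - 9*c*r + 20*r^2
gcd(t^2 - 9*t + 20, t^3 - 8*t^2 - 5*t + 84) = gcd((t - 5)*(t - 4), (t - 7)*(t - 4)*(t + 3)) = t - 4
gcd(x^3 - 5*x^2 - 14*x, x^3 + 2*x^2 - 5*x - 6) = 1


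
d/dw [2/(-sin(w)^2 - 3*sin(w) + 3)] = 2*(2*sin(w) + 3)*cos(w)/(sin(w)^2 + 3*sin(w) - 3)^2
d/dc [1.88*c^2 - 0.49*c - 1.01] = 3.76*c - 0.49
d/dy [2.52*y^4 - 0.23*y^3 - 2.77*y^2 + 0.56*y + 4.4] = 10.08*y^3 - 0.69*y^2 - 5.54*y + 0.56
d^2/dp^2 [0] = 0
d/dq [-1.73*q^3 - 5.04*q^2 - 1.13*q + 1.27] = -5.19*q^2 - 10.08*q - 1.13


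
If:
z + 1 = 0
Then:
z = -1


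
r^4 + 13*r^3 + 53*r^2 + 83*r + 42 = (r + 1)*(r + 2)*(r + 3)*(r + 7)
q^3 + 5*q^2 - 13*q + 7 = (q - 1)^2*(q + 7)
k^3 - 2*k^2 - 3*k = k*(k - 3)*(k + 1)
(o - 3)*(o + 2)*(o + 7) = o^3 + 6*o^2 - 13*o - 42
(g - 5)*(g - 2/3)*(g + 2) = g^3 - 11*g^2/3 - 8*g + 20/3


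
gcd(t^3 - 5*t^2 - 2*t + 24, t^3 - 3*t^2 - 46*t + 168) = t - 4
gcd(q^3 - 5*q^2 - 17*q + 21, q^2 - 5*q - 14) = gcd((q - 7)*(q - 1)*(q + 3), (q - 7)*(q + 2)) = q - 7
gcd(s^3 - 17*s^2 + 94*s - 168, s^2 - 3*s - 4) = s - 4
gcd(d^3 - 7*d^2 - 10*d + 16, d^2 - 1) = d - 1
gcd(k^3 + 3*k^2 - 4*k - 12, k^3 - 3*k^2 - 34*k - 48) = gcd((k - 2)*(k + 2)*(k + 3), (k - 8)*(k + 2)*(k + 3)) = k^2 + 5*k + 6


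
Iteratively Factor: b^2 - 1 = (b - 1)*(b + 1)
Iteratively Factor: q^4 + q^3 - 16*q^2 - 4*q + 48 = (q - 2)*(q^3 + 3*q^2 - 10*q - 24) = (q - 2)*(q + 2)*(q^2 + q - 12) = (q - 3)*(q - 2)*(q + 2)*(q + 4)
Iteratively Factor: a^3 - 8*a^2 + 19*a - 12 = (a - 3)*(a^2 - 5*a + 4) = (a - 4)*(a - 3)*(a - 1)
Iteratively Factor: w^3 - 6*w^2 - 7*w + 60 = (w - 4)*(w^2 - 2*w - 15) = (w - 5)*(w - 4)*(w + 3)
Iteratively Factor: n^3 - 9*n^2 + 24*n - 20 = (n - 5)*(n^2 - 4*n + 4) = (n - 5)*(n - 2)*(n - 2)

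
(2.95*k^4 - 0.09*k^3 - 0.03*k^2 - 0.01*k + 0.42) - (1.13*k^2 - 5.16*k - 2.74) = 2.95*k^4 - 0.09*k^3 - 1.16*k^2 + 5.15*k + 3.16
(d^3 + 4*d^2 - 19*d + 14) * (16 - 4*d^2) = -4*d^5 - 16*d^4 + 92*d^3 + 8*d^2 - 304*d + 224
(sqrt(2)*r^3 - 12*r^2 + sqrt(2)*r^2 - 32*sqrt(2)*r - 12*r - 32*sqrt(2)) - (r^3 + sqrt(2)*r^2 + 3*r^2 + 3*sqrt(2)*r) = -r^3 + sqrt(2)*r^3 - 15*r^2 - 35*sqrt(2)*r - 12*r - 32*sqrt(2)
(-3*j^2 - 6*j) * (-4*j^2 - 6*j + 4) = 12*j^4 + 42*j^3 + 24*j^2 - 24*j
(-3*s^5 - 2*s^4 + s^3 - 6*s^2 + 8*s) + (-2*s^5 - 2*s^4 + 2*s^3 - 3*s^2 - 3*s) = -5*s^5 - 4*s^4 + 3*s^3 - 9*s^2 + 5*s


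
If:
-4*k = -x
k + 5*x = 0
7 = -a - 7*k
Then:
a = -7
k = 0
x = 0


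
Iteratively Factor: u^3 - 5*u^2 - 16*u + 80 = (u - 4)*(u^2 - u - 20) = (u - 5)*(u - 4)*(u + 4)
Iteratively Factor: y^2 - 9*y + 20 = (y - 4)*(y - 5)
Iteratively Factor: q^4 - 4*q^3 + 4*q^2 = (q - 2)*(q^3 - 2*q^2) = q*(q - 2)*(q^2 - 2*q) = q^2*(q - 2)*(q - 2)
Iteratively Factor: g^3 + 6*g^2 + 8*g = (g + 2)*(g^2 + 4*g) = g*(g + 2)*(g + 4)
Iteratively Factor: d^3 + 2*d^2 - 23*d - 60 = (d - 5)*(d^2 + 7*d + 12) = (d - 5)*(d + 3)*(d + 4)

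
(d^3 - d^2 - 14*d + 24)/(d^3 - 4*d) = (d^2 + d - 12)/(d*(d + 2))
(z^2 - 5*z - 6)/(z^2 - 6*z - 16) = (-z^2 + 5*z + 6)/(-z^2 + 6*z + 16)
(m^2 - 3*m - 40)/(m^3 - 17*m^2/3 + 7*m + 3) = 3*(m^2 - 3*m - 40)/(3*m^3 - 17*m^2 + 21*m + 9)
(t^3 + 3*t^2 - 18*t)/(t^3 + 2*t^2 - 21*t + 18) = t/(t - 1)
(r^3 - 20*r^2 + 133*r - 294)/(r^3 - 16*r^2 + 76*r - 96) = (r^2 - 14*r + 49)/(r^2 - 10*r + 16)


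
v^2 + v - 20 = (v - 4)*(v + 5)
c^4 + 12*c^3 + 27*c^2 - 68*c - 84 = (c - 2)*(c + 1)*(c + 6)*(c + 7)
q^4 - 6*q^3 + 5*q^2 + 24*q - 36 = (q - 3)^2*(q - 2)*(q + 2)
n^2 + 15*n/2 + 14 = (n + 7/2)*(n + 4)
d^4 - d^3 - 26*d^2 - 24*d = d*(d - 6)*(d + 1)*(d + 4)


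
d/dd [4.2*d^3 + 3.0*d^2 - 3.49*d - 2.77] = 12.6*d^2 + 6.0*d - 3.49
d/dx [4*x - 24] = 4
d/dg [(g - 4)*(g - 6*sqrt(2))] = 2*g - 6*sqrt(2) - 4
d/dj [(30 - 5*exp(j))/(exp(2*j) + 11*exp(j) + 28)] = 5*((exp(j) - 6)*(2*exp(j) + 11) - exp(2*j) - 11*exp(j) - 28)*exp(j)/(exp(2*j) + 11*exp(j) + 28)^2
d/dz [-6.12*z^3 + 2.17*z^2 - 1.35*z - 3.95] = -18.36*z^2 + 4.34*z - 1.35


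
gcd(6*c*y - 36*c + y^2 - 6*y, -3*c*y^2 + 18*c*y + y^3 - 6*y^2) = y - 6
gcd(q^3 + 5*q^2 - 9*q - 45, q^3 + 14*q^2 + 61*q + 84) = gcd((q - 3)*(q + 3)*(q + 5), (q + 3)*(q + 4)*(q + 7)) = q + 3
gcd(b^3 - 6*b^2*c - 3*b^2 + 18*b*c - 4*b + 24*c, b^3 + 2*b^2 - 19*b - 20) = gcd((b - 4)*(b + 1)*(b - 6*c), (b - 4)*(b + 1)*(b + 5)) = b^2 - 3*b - 4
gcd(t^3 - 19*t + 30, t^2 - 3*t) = t - 3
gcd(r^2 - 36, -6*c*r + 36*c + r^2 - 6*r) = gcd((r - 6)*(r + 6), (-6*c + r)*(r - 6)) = r - 6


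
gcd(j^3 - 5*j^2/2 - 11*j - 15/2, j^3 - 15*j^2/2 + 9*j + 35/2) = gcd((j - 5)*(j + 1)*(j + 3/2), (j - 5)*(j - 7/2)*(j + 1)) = j^2 - 4*j - 5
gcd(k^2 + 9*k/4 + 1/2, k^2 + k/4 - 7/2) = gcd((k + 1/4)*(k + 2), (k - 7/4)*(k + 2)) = k + 2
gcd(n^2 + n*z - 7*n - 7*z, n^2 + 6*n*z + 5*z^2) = n + z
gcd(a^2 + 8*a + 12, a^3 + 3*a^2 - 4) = a + 2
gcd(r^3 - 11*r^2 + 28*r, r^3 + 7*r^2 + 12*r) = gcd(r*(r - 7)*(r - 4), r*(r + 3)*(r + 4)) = r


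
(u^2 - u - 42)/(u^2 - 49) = (u + 6)/(u + 7)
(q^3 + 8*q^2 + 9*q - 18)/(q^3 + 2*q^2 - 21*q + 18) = (q + 3)/(q - 3)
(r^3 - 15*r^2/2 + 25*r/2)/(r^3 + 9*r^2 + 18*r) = (2*r^2 - 15*r + 25)/(2*(r^2 + 9*r + 18))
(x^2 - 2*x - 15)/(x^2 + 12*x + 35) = (x^2 - 2*x - 15)/(x^2 + 12*x + 35)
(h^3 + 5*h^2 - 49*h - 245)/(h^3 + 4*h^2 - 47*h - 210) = (h + 7)/(h + 6)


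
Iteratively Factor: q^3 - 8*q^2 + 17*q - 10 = (q - 1)*(q^2 - 7*q + 10) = (q - 2)*(q - 1)*(q - 5)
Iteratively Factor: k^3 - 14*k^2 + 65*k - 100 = (k - 5)*(k^2 - 9*k + 20) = (k - 5)^2*(k - 4)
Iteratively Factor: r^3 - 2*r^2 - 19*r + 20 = (r - 5)*(r^2 + 3*r - 4) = (r - 5)*(r + 4)*(r - 1)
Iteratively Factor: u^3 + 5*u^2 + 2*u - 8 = (u + 4)*(u^2 + u - 2) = (u - 1)*(u + 4)*(u + 2)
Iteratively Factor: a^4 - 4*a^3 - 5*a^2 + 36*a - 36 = (a - 2)*(a^3 - 2*a^2 - 9*a + 18) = (a - 2)*(a + 3)*(a^2 - 5*a + 6) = (a - 3)*(a - 2)*(a + 3)*(a - 2)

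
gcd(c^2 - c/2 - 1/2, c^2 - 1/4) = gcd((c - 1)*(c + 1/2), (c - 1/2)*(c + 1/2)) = c + 1/2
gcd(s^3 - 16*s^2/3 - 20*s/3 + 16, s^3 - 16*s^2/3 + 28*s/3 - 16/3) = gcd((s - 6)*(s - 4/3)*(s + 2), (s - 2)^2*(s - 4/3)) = s - 4/3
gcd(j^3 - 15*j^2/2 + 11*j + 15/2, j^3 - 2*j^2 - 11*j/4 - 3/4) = j^2 - 5*j/2 - 3/2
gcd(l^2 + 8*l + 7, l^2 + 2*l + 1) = l + 1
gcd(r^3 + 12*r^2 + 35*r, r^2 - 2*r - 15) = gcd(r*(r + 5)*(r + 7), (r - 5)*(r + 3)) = 1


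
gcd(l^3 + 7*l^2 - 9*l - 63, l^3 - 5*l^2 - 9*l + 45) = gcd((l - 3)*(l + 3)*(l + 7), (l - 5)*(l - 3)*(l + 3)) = l^2 - 9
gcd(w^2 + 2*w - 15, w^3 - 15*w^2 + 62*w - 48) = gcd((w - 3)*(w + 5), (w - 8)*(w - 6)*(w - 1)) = 1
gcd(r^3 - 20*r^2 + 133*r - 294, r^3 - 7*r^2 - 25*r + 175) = r - 7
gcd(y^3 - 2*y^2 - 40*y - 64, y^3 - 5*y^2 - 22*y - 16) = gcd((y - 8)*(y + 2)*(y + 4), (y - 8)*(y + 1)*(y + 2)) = y^2 - 6*y - 16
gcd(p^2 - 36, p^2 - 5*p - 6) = p - 6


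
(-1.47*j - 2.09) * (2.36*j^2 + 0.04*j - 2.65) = -3.4692*j^3 - 4.9912*j^2 + 3.8119*j + 5.5385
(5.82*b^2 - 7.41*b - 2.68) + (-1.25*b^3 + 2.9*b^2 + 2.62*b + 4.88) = -1.25*b^3 + 8.72*b^2 - 4.79*b + 2.2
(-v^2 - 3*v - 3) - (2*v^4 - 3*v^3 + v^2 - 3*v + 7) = -2*v^4 + 3*v^3 - 2*v^2 - 10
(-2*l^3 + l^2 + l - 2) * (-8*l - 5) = 16*l^4 + 2*l^3 - 13*l^2 + 11*l + 10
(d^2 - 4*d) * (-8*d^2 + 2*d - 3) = -8*d^4 + 34*d^3 - 11*d^2 + 12*d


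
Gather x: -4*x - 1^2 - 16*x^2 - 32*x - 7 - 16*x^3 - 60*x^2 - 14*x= -16*x^3 - 76*x^2 - 50*x - 8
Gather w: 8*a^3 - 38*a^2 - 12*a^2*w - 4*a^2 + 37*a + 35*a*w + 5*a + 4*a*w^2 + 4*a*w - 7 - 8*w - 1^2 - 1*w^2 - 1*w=8*a^3 - 42*a^2 + 42*a + w^2*(4*a - 1) + w*(-12*a^2 + 39*a - 9) - 8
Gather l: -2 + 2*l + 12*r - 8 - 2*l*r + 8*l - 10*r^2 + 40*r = l*(10 - 2*r) - 10*r^2 + 52*r - 10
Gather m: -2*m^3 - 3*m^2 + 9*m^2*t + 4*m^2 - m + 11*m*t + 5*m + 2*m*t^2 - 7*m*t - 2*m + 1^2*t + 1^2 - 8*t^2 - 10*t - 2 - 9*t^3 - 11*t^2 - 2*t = -2*m^3 + m^2*(9*t + 1) + m*(2*t^2 + 4*t + 2) - 9*t^3 - 19*t^2 - 11*t - 1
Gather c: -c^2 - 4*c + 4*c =-c^2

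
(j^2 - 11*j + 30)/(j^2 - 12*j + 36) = (j - 5)/(j - 6)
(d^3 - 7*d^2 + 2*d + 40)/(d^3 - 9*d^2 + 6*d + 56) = (d - 5)/(d - 7)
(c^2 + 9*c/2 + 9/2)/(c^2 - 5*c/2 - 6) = (c + 3)/(c - 4)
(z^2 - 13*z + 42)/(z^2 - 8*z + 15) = (z^2 - 13*z + 42)/(z^2 - 8*z + 15)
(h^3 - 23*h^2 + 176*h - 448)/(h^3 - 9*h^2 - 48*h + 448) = (h - 7)/(h + 7)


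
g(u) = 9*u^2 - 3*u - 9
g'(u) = 18*u - 3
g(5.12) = 211.57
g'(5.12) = 89.16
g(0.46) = -8.48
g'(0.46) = 5.28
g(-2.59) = 59.14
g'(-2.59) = -49.62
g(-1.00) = 3.00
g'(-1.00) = -21.00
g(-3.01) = 81.57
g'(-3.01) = -57.18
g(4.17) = 134.99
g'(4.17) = 72.06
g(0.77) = -5.97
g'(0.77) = 10.86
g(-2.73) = 66.27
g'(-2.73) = -52.14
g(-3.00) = 81.00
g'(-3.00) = -57.00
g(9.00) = 693.00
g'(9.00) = 159.00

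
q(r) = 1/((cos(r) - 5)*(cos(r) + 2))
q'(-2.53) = 0.06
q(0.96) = -0.09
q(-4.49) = -0.11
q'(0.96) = -0.01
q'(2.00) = -0.05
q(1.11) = -0.09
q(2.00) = -0.12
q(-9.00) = -0.16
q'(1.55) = -0.03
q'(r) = sin(r)/((cos(r) - 5)*(cos(r) + 2)^2) + sin(r)/((cos(r) - 5)^2*(cos(r) + 2))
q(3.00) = -0.17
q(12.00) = -0.08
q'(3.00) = -0.02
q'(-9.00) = 0.05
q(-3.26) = -0.17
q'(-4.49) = -0.04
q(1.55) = -0.10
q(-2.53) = -0.15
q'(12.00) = 0.01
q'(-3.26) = -0.02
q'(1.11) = -0.02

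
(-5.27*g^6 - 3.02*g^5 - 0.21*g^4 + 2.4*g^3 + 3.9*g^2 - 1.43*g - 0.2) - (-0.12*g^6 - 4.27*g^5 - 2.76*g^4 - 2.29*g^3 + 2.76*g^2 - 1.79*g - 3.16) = -5.15*g^6 + 1.25*g^5 + 2.55*g^4 + 4.69*g^3 + 1.14*g^2 + 0.36*g + 2.96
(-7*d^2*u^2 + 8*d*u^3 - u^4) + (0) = -7*d^2*u^2 + 8*d*u^3 - u^4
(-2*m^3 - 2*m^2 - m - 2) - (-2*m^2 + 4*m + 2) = -2*m^3 - 5*m - 4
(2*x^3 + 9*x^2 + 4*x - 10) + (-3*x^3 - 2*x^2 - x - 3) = -x^3 + 7*x^2 + 3*x - 13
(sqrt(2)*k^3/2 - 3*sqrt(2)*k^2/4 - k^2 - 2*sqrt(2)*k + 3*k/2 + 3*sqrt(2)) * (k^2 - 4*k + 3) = sqrt(2)*k^5/2 - 11*sqrt(2)*k^4/4 - k^4 + 5*sqrt(2)*k^3/2 + 11*k^3/2 - 9*k^2 + 35*sqrt(2)*k^2/4 - 18*sqrt(2)*k + 9*k/2 + 9*sqrt(2)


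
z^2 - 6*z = z*(z - 6)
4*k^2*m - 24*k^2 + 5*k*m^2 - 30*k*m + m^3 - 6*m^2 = (k + m)*(4*k + m)*(m - 6)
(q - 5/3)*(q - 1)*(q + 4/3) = q^3 - 4*q^2/3 - 17*q/9 + 20/9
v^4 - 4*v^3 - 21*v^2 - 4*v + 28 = (v - 7)*(v - 1)*(v + 2)^2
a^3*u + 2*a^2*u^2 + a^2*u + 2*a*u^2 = a*(a + 2*u)*(a*u + u)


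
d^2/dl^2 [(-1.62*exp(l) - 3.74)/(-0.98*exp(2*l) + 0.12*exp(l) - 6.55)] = (1.555848*exp(4*l) + 14.558096*exp(3*l) - 63.712152*exp(2*l) - 94.701064*exp(l) + 72.44169)*exp(l)/(0.941192*exp(6*l) - 0.345744*exp(5*l) + 18.914196*exp(4*l) - 4.623408*exp(3*l) + 126.41631*exp(2*l) - 15.4449*exp(l) + 281.011375)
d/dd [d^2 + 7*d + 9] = 2*d + 7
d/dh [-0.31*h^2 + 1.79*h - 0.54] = 1.79 - 0.62*h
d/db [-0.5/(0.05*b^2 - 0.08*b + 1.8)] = (0.05*b - 0.04)/(0.05*b^2 - 0.08*b + 1.8)^2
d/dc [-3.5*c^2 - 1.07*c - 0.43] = -7.0*c - 1.07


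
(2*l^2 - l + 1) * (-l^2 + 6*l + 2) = -2*l^4 + 13*l^3 - 3*l^2 + 4*l + 2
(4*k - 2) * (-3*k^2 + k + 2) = -12*k^3 + 10*k^2 + 6*k - 4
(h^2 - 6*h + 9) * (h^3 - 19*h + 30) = h^5 - 6*h^4 - 10*h^3 + 144*h^2 - 351*h + 270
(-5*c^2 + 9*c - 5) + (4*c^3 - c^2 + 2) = 4*c^3 - 6*c^2 + 9*c - 3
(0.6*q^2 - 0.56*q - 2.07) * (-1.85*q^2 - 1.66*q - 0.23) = -1.11*q^4 + 0.0400000000000004*q^3 + 4.6211*q^2 + 3.565*q + 0.4761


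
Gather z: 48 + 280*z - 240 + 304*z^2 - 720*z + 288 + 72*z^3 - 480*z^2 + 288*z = 72*z^3 - 176*z^2 - 152*z + 96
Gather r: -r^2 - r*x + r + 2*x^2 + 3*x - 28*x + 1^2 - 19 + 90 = -r^2 + r*(1 - x) + 2*x^2 - 25*x + 72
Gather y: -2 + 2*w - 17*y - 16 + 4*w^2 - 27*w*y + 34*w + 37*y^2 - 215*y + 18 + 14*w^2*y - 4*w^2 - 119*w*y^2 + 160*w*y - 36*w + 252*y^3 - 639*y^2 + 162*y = 252*y^3 + y^2*(-119*w - 602) + y*(14*w^2 + 133*w - 70)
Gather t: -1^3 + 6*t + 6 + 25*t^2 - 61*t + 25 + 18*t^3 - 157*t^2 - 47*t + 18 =18*t^3 - 132*t^2 - 102*t + 48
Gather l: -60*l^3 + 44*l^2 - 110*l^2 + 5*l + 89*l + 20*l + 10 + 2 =-60*l^3 - 66*l^2 + 114*l + 12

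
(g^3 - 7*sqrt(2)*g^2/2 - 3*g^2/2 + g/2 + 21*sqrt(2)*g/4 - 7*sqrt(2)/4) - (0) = g^3 - 7*sqrt(2)*g^2/2 - 3*g^2/2 + g/2 + 21*sqrt(2)*g/4 - 7*sqrt(2)/4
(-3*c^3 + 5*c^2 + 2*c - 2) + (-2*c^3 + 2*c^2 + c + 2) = -5*c^3 + 7*c^2 + 3*c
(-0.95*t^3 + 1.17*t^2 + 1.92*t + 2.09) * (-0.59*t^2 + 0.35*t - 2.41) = 0.5605*t^5 - 1.0228*t^4 + 1.5662*t^3 - 3.3808*t^2 - 3.8957*t - 5.0369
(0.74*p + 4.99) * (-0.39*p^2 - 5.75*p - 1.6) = -0.2886*p^3 - 6.2011*p^2 - 29.8765*p - 7.984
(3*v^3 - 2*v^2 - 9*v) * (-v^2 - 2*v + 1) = -3*v^5 - 4*v^4 + 16*v^3 + 16*v^2 - 9*v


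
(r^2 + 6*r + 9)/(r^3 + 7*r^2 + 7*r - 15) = (r + 3)/(r^2 + 4*r - 5)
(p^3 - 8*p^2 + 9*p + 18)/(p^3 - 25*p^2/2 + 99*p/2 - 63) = 2*(p + 1)/(2*p - 7)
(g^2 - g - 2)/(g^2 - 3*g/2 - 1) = 2*(g + 1)/(2*g + 1)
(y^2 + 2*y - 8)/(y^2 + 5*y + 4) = (y - 2)/(y + 1)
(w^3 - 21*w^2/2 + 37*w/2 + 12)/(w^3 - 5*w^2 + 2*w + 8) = (2*w^3 - 21*w^2 + 37*w + 24)/(2*(w^3 - 5*w^2 + 2*w + 8))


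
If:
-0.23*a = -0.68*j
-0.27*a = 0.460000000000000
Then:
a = -1.70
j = -0.58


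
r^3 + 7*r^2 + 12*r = r*(r + 3)*(r + 4)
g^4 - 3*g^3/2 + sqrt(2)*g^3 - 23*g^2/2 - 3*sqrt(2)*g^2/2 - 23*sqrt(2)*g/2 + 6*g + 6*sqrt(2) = (g - 4)*(g - 1/2)*(g + 3)*(g + sqrt(2))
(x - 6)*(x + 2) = x^2 - 4*x - 12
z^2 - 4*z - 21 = (z - 7)*(z + 3)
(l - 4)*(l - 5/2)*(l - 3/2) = l^3 - 8*l^2 + 79*l/4 - 15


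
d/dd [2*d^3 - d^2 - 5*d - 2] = 6*d^2 - 2*d - 5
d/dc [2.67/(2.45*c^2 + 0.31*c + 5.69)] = (-13.083*c - 0.8277)/(2.45*c^2 + 0.31*c + 5.69)^2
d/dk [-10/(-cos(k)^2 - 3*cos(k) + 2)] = 10*(2*cos(k) + 3)*sin(k)/(cos(k)^2 + 3*cos(k) - 2)^2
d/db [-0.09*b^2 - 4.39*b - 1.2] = -0.18*b - 4.39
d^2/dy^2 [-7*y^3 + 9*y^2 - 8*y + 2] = 18 - 42*y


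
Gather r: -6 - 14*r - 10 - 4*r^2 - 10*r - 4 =-4*r^2 - 24*r - 20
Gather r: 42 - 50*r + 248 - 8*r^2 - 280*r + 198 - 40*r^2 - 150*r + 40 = -48*r^2 - 480*r + 528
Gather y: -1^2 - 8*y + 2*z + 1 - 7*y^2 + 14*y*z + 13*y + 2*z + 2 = -7*y^2 + y*(14*z + 5) + 4*z + 2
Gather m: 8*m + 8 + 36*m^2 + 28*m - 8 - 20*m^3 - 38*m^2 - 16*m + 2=-20*m^3 - 2*m^2 + 20*m + 2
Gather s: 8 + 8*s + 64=8*s + 72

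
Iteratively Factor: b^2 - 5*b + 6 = (b - 3)*(b - 2)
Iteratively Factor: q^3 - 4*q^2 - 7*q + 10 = (q - 5)*(q^2 + q - 2) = (q - 5)*(q - 1)*(q + 2)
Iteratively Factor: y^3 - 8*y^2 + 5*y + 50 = (y + 2)*(y^2 - 10*y + 25) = (y - 5)*(y + 2)*(y - 5)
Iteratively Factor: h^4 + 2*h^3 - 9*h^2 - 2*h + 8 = (h + 1)*(h^3 + h^2 - 10*h + 8) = (h + 1)*(h + 4)*(h^2 - 3*h + 2) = (h - 2)*(h + 1)*(h + 4)*(h - 1)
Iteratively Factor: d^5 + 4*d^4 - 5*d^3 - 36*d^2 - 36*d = (d + 2)*(d^4 + 2*d^3 - 9*d^2 - 18*d) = (d - 3)*(d + 2)*(d^3 + 5*d^2 + 6*d) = (d - 3)*(d + 2)*(d + 3)*(d^2 + 2*d) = d*(d - 3)*(d + 2)*(d + 3)*(d + 2)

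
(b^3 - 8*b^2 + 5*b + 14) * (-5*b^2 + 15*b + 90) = -5*b^5 + 55*b^4 - 55*b^3 - 715*b^2 + 660*b + 1260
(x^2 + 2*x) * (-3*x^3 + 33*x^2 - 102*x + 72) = -3*x^5 + 27*x^4 - 36*x^3 - 132*x^2 + 144*x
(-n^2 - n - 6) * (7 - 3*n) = 3*n^3 - 4*n^2 + 11*n - 42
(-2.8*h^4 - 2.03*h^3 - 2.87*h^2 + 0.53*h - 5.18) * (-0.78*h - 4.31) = 2.184*h^5 + 13.6514*h^4 + 10.9879*h^3 + 11.9563*h^2 + 1.7561*h + 22.3258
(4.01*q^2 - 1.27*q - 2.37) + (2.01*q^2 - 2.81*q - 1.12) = 6.02*q^2 - 4.08*q - 3.49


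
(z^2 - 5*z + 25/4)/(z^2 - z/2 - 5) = (z - 5/2)/(z + 2)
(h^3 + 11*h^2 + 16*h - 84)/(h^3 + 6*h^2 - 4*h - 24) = (h + 7)/(h + 2)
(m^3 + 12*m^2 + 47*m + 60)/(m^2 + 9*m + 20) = m + 3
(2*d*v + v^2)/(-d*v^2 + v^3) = (2*d + v)/(v*(-d + v))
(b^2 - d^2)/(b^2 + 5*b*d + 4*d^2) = (b - d)/(b + 4*d)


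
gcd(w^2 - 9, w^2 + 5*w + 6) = w + 3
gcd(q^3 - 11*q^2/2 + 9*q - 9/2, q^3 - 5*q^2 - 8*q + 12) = q - 1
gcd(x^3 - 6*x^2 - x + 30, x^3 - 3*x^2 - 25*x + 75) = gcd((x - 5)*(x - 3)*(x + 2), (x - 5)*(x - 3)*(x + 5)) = x^2 - 8*x + 15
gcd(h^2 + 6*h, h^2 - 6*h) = h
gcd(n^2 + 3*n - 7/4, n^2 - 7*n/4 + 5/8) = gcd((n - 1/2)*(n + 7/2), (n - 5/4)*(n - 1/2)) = n - 1/2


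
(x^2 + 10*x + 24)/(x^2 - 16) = (x + 6)/(x - 4)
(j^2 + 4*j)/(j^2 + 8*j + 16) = j/(j + 4)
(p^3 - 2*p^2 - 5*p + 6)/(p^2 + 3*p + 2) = (p^2 - 4*p + 3)/(p + 1)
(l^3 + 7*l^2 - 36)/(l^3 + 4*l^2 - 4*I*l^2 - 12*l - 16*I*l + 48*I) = (l + 3)/(l - 4*I)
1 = 1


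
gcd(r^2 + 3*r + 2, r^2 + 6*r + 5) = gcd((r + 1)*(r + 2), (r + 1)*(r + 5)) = r + 1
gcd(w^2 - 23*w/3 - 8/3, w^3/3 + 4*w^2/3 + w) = 1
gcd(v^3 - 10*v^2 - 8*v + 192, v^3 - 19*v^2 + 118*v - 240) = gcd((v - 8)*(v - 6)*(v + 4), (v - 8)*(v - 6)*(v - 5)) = v^2 - 14*v + 48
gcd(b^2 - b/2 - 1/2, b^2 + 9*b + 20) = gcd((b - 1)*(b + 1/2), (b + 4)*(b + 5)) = 1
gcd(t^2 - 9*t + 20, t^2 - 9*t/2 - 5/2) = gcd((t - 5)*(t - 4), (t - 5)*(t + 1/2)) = t - 5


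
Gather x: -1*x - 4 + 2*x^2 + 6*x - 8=2*x^2 + 5*x - 12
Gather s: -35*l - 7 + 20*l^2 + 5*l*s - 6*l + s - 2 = 20*l^2 - 41*l + s*(5*l + 1) - 9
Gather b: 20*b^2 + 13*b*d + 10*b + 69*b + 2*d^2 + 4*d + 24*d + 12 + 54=20*b^2 + b*(13*d + 79) + 2*d^2 + 28*d + 66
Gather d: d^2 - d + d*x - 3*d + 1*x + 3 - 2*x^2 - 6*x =d^2 + d*(x - 4) - 2*x^2 - 5*x + 3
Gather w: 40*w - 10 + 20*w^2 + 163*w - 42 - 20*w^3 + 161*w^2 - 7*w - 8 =-20*w^3 + 181*w^2 + 196*w - 60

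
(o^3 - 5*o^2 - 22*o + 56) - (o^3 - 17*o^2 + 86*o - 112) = 12*o^2 - 108*o + 168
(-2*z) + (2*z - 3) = -3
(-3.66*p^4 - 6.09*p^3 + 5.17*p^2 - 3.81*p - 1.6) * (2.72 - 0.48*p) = 1.7568*p^5 - 7.032*p^4 - 19.0464*p^3 + 15.8912*p^2 - 9.5952*p - 4.352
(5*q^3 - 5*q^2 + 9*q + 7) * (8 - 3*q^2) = -15*q^5 + 15*q^4 + 13*q^3 - 61*q^2 + 72*q + 56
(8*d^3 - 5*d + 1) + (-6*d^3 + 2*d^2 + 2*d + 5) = 2*d^3 + 2*d^2 - 3*d + 6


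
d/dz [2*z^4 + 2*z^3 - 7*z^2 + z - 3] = 8*z^3 + 6*z^2 - 14*z + 1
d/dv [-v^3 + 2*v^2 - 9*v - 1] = -3*v^2 + 4*v - 9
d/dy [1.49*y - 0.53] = 1.49000000000000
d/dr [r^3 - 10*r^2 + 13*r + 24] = 3*r^2 - 20*r + 13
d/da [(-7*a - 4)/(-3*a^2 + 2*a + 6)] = (-21*a^2 - 24*a - 34)/(9*a^4 - 12*a^3 - 32*a^2 + 24*a + 36)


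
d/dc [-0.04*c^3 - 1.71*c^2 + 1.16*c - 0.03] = -0.12*c^2 - 3.42*c + 1.16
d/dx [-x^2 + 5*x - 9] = 5 - 2*x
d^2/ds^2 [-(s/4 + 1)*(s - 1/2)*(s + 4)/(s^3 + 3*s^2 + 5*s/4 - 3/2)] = 2*(-9*s^3 - 78*s^2 - 192*s - 146)/(8*s^6 + 84*s^5 + 366*s^4 + 847*s^3 + 1098*s^2 + 756*s + 216)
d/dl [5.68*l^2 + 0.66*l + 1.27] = 11.36*l + 0.66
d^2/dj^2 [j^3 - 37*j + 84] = 6*j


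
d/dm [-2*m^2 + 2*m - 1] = 2 - 4*m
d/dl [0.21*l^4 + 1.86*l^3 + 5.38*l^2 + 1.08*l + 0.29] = 0.84*l^3 + 5.58*l^2 + 10.76*l + 1.08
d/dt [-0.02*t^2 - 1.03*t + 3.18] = -0.04*t - 1.03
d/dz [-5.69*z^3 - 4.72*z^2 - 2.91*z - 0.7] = -17.07*z^2 - 9.44*z - 2.91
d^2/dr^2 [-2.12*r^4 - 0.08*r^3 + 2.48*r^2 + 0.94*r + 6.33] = -25.44*r^2 - 0.48*r + 4.96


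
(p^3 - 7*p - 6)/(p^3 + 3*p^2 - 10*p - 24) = (p + 1)/(p + 4)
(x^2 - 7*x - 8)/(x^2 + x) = (x - 8)/x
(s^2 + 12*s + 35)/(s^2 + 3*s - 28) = (s + 5)/(s - 4)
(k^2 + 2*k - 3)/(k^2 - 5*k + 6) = (k^2 + 2*k - 3)/(k^2 - 5*k + 6)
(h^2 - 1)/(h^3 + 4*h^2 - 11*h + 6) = (h + 1)/(h^2 + 5*h - 6)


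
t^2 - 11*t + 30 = (t - 6)*(t - 5)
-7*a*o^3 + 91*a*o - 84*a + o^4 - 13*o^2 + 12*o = (-7*a + o)*(o - 3)*(o - 1)*(o + 4)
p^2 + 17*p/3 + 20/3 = (p + 5/3)*(p + 4)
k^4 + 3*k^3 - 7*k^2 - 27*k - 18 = (k - 3)*(k + 1)*(k + 2)*(k + 3)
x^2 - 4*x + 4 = (x - 2)^2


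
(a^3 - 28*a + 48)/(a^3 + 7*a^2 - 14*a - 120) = (a - 2)/(a + 5)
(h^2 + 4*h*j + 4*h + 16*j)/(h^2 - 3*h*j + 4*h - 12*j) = (h + 4*j)/(h - 3*j)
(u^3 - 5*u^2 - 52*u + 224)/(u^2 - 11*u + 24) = (u^2 + 3*u - 28)/(u - 3)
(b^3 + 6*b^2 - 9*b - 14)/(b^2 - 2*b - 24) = (-b^3 - 6*b^2 + 9*b + 14)/(-b^2 + 2*b + 24)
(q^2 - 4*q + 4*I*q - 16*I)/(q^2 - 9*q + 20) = (q + 4*I)/(q - 5)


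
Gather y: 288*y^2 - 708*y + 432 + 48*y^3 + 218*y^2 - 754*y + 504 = 48*y^3 + 506*y^2 - 1462*y + 936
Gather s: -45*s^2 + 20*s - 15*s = -45*s^2 + 5*s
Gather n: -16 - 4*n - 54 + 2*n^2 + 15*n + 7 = 2*n^2 + 11*n - 63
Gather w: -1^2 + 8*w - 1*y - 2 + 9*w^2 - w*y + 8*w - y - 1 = 9*w^2 + w*(16 - y) - 2*y - 4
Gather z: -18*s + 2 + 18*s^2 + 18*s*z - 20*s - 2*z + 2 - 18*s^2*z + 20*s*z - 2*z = 18*s^2 - 38*s + z*(-18*s^2 + 38*s - 4) + 4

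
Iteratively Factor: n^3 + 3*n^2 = (n)*(n^2 + 3*n) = n^2*(n + 3)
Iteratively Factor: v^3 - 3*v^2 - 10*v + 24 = (v - 2)*(v^2 - v - 12) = (v - 2)*(v + 3)*(v - 4)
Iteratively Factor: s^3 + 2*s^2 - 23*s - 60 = (s + 3)*(s^2 - s - 20) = (s + 3)*(s + 4)*(s - 5)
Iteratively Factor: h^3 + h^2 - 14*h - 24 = (h + 3)*(h^2 - 2*h - 8) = (h + 2)*(h + 3)*(h - 4)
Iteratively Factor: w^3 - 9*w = (w)*(w^2 - 9) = w*(w + 3)*(w - 3)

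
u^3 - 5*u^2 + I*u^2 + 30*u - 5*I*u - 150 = (u - 5)*(u - 5*I)*(u + 6*I)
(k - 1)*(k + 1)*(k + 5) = k^3 + 5*k^2 - k - 5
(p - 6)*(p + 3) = p^2 - 3*p - 18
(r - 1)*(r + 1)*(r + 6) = r^3 + 6*r^2 - r - 6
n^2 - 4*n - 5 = (n - 5)*(n + 1)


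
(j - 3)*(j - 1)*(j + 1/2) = j^3 - 7*j^2/2 + j + 3/2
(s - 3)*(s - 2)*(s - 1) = s^3 - 6*s^2 + 11*s - 6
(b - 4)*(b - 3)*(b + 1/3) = b^3 - 20*b^2/3 + 29*b/3 + 4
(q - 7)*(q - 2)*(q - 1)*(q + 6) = q^4 - 4*q^3 - 37*q^2 + 124*q - 84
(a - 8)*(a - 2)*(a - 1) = a^3 - 11*a^2 + 26*a - 16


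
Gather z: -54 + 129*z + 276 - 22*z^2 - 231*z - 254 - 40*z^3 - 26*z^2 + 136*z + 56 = -40*z^3 - 48*z^2 + 34*z + 24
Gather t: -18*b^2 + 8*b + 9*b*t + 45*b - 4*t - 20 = -18*b^2 + 53*b + t*(9*b - 4) - 20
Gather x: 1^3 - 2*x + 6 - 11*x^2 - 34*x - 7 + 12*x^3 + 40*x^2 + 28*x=12*x^3 + 29*x^2 - 8*x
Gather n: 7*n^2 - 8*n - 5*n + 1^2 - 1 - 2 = 7*n^2 - 13*n - 2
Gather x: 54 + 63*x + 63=63*x + 117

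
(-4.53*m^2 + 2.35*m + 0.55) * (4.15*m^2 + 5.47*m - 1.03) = -18.7995*m^4 - 15.0266*m^3 + 19.8029*m^2 + 0.588*m - 0.5665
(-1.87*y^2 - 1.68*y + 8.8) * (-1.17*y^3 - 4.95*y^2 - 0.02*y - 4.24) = 2.1879*y^5 + 11.2221*y^4 - 1.9426*y^3 - 35.5976*y^2 + 6.9472*y - 37.312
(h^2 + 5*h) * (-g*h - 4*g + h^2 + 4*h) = -g*h^3 - 9*g*h^2 - 20*g*h + h^4 + 9*h^3 + 20*h^2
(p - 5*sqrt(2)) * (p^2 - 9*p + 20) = p^3 - 9*p^2 - 5*sqrt(2)*p^2 + 20*p + 45*sqrt(2)*p - 100*sqrt(2)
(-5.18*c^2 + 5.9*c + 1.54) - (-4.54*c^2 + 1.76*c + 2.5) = -0.64*c^2 + 4.14*c - 0.96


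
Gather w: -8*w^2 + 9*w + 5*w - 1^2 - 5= -8*w^2 + 14*w - 6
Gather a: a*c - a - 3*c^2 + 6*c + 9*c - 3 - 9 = a*(c - 1) - 3*c^2 + 15*c - 12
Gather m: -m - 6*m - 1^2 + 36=35 - 7*m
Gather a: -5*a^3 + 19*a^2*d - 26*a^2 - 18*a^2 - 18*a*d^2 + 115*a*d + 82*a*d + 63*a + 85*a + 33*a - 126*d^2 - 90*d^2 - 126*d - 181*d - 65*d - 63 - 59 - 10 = -5*a^3 + a^2*(19*d - 44) + a*(-18*d^2 + 197*d + 181) - 216*d^2 - 372*d - 132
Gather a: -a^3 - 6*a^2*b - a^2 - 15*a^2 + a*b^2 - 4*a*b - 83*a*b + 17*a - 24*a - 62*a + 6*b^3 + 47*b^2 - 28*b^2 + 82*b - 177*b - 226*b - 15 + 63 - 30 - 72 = -a^3 + a^2*(-6*b - 16) + a*(b^2 - 87*b - 69) + 6*b^3 + 19*b^2 - 321*b - 54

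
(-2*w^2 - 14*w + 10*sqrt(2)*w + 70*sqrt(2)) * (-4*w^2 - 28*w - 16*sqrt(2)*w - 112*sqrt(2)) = 8*w^4 - 8*sqrt(2)*w^3 + 112*w^3 - 112*sqrt(2)*w^2 + 72*w^2 - 4480*w - 392*sqrt(2)*w - 15680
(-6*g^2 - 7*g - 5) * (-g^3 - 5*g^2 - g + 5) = 6*g^5 + 37*g^4 + 46*g^3 + 2*g^2 - 30*g - 25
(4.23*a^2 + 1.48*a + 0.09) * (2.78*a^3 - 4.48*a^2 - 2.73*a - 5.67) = 11.7594*a^5 - 14.836*a^4 - 17.9281*a^3 - 28.4277*a^2 - 8.6373*a - 0.5103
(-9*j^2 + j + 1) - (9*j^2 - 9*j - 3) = -18*j^2 + 10*j + 4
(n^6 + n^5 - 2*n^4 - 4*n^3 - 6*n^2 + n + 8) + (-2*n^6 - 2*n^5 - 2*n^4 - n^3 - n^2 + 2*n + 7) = -n^6 - n^5 - 4*n^4 - 5*n^3 - 7*n^2 + 3*n + 15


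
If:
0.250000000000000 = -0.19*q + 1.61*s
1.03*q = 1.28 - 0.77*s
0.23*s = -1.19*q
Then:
No Solution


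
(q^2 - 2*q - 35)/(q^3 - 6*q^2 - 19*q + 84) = (q + 5)/(q^2 + q - 12)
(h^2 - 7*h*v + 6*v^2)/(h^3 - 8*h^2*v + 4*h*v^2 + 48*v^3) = (-h + v)/(-h^2 + 2*h*v + 8*v^2)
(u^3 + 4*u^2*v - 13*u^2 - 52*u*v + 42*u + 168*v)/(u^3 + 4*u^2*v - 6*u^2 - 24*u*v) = (u - 7)/u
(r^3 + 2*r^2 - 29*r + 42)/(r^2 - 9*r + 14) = (r^2 + 4*r - 21)/(r - 7)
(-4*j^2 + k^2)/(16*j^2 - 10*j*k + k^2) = (-2*j - k)/(8*j - k)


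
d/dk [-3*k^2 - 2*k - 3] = -6*k - 2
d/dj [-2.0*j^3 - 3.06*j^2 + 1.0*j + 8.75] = -6.0*j^2 - 6.12*j + 1.0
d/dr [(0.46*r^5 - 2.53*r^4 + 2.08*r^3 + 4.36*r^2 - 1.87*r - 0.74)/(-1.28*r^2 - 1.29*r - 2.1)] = (-1.7664*r^6 + 4.1032*r^5 + 2.2987*r^4 + 15.8856*r^3 - 21.122*r^2 - 20.2064*r + 2.9724)/(1.6384*r^4 + 3.3024*r^3 + 7.0401*r^2 + 5.418*r + 4.41)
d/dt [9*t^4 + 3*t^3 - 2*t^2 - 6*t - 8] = 36*t^3 + 9*t^2 - 4*t - 6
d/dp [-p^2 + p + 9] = 1 - 2*p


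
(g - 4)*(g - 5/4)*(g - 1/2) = g^3 - 23*g^2/4 + 61*g/8 - 5/2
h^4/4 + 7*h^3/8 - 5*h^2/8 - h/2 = h*(h/4 + 1)*(h - 1)*(h + 1/2)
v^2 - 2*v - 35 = (v - 7)*(v + 5)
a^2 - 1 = (a - 1)*(a + 1)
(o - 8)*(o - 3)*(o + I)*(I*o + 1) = I*o^4 - 11*I*o^3 + 25*I*o^2 - 11*I*o + 24*I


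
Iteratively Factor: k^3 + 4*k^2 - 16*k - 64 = (k - 4)*(k^2 + 8*k + 16) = (k - 4)*(k + 4)*(k + 4)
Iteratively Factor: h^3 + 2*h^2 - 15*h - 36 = (h + 3)*(h^2 - h - 12) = (h + 3)^2*(h - 4)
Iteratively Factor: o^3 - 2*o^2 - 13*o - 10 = (o - 5)*(o^2 + 3*o + 2) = (o - 5)*(o + 1)*(o + 2)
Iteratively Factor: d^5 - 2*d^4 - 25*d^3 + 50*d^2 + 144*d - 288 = (d - 3)*(d^4 + d^3 - 22*d^2 - 16*d + 96) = (d - 3)*(d - 2)*(d^3 + 3*d^2 - 16*d - 48) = (d - 4)*(d - 3)*(d - 2)*(d^2 + 7*d + 12) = (d - 4)*(d - 3)*(d - 2)*(d + 4)*(d + 3)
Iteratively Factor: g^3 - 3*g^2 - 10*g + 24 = (g - 4)*(g^2 + g - 6) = (g - 4)*(g + 3)*(g - 2)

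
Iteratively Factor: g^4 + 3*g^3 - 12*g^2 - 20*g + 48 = (g - 2)*(g^3 + 5*g^2 - 2*g - 24) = (g - 2)*(g + 4)*(g^2 + g - 6) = (g - 2)^2*(g + 4)*(g + 3)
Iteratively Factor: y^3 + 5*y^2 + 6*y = (y)*(y^2 + 5*y + 6) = y*(y + 2)*(y + 3)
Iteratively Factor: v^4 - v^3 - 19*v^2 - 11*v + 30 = (v - 5)*(v^3 + 4*v^2 + v - 6) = (v - 5)*(v + 3)*(v^2 + v - 2) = (v - 5)*(v + 2)*(v + 3)*(v - 1)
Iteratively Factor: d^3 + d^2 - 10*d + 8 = (d - 1)*(d^2 + 2*d - 8) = (d - 2)*(d - 1)*(d + 4)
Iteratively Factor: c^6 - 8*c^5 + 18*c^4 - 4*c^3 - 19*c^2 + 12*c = (c + 1)*(c^5 - 9*c^4 + 27*c^3 - 31*c^2 + 12*c) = (c - 1)*(c + 1)*(c^4 - 8*c^3 + 19*c^2 - 12*c) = (c - 3)*(c - 1)*(c + 1)*(c^3 - 5*c^2 + 4*c) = (c - 4)*(c - 3)*(c - 1)*(c + 1)*(c^2 - c) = c*(c - 4)*(c - 3)*(c - 1)*(c + 1)*(c - 1)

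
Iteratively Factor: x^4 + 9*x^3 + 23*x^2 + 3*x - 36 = (x + 3)*(x^3 + 6*x^2 + 5*x - 12) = (x + 3)^2*(x^2 + 3*x - 4) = (x + 3)^2*(x + 4)*(x - 1)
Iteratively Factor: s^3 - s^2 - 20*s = (s)*(s^2 - s - 20) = s*(s + 4)*(s - 5)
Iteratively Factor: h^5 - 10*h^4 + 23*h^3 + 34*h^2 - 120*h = (h - 5)*(h^4 - 5*h^3 - 2*h^2 + 24*h) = (h - 5)*(h - 3)*(h^3 - 2*h^2 - 8*h) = (h - 5)*(h - 3)*(h + 2)*(h^2 - 4*h) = h*(h - 5)*(h - 3)*(h + 2)*(h - 4)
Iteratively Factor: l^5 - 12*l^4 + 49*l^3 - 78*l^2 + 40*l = (l - 1)*(l^4 - 11*l^3 + 38*l^2 - 40*l) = (l - 2)*(l - 1)*(l^3 - 9*l^2 + 20*l) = l*(l - 2)*(l - 1)*(l^2 - 9*l + 20) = l*(l - 5)*(l - 2)*(l - 1)*(l - 4)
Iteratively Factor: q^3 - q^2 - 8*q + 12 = (q - 2)*(q^2 + q - 6) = (q - 2)*(q + 3)*(q - 2)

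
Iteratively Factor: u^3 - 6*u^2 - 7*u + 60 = (u - 4)*(u^2 - 2*u - 15) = (u - 4)*(u + 3)*(u - 5)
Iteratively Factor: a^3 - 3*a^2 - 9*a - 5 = (a - 5)*(a^2 + 2*a + 1) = (a - 5)*(a + 1)*(a + 1)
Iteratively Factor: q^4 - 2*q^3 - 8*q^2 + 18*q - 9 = (q - 1)*(q^3 - q^2 - 9*q + 9) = (q - 1)^2*(q^2 - 9) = (q - 1)^2*(q + 3)*(q - 3)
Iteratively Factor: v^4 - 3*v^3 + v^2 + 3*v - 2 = (v - 1)*(v^3 - 2*v^2 - v + 2) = (v - 1)*(v + 1)*(v^2 - 3*v + 2) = (v - 1)^2*(v + 1)*(v - 2)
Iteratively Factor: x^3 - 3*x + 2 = (x + 2)*(x^2 - 2*x + 1) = (x - 1)*(x + 2)*(x - 1)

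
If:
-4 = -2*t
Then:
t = 2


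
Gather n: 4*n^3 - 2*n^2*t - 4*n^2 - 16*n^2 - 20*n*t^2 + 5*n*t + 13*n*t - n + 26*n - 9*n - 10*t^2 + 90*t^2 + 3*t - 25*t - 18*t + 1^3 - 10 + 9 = 4*n^3 + n^2*(-2*t - 20) + n*(-20*t^2 + 18*t + 16) + 80*t^2 - 40*t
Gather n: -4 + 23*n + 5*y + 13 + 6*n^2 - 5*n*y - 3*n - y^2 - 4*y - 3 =6*n^2 + n*(20 - 5*y) - y^2 + y + 6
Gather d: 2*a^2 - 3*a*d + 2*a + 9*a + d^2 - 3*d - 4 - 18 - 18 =2*a^2 + 11*a + d^2 + d*(-3*a - 3) - 40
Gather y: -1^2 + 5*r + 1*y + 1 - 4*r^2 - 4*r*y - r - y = -4*r^2 - 4*r*y + 4*r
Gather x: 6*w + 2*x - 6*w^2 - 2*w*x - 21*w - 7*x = -6*w^2 - 15*w + x*(-2*w - 5)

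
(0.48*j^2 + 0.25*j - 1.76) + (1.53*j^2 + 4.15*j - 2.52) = 2.01*j^2 + 4.4*j - 4.28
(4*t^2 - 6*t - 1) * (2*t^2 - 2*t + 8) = 8*t^4 - 20*t^3 + 42*t^2 - 46*t - 8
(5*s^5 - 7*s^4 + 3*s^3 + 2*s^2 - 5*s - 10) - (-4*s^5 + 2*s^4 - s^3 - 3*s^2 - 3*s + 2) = 9*s^5 - 9*s^4 + 4*s^3 + 5*s^2 - 2*s - 12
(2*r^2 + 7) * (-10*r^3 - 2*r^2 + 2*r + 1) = -20*r^5 - 4*r^4 - 66*r^3 - 12*r^2 + 14*r + 7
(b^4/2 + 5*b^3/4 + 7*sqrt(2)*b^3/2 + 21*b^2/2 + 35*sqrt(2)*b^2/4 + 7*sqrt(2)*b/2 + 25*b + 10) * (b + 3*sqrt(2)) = b^5/2 + 5*b^4/4 + 5*sqrt(2)*b^4 + 25*sqrt(2)*b^3/2 + 63*b^3/2 + 35*sqrt(2)*b^2 + 155*b^2/2 + 31*b + 75*sqrt(2)*b + 30*sqrt(2)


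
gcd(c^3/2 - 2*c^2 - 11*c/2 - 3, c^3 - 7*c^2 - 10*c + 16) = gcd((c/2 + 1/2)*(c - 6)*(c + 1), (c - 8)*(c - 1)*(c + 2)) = 1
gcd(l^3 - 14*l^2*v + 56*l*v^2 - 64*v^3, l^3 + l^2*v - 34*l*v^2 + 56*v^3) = l^2 - 6*l*v + 8*v^2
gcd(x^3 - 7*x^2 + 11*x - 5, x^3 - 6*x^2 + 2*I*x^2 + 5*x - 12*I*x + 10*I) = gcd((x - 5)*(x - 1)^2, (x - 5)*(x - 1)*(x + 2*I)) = x^2 - 6*x + 5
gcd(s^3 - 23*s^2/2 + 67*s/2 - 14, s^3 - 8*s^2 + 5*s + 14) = s - 7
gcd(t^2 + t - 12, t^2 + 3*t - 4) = t + 4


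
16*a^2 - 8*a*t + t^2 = (-4*a + t)^2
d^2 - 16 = (d - 4)*(d + 4)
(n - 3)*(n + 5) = n^2 + 2*n - 15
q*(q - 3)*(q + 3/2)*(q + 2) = q^4 + q^3/2 - 15*q^2/2 - 9*q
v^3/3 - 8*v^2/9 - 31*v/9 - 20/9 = (v/3 + 1/3)*(v - 5)*(v + 4/3)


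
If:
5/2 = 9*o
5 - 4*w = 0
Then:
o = 5/18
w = 5/4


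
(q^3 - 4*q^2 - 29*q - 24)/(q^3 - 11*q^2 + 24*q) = (q^2 + 4*q + 3)/(q*(q - 3))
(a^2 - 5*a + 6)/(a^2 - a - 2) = (a - 3)/(a + 1)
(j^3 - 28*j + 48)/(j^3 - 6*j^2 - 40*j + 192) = (j - 2)/(j - 8)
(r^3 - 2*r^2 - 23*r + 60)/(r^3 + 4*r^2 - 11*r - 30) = (r - 4)/(r + 2)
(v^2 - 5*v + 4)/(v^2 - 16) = (v - 1)/(v + 4)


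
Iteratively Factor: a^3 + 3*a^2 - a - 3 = (a + 1)*(a^2 + 2*a - 3) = (a + 1)*(a + 3)*(a - 1)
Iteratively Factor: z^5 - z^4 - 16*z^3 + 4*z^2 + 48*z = (z - 4)*(z^4 + 3*z^3 - 4*z^2 - 12*z) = (z - 4)*(z + 3)*(z^3 - 4*z) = z*(z - 4)*(z + 3)*(z^2 - 4) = z*(z - 4)*(z - 2)*(z + 3)*(z + 2)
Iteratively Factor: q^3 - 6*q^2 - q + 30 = (q + 2)*(q^2 - 8*q + 15) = (q - 3)*(q + 2)*(q - 5)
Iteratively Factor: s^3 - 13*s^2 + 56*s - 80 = (s - 4)*(s^2 - 9*s + 20) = (s - 4)^2*(s - 5)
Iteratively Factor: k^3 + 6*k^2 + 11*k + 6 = (k + 3)*(k^2 + 3*k + 2) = (k + 1)*(k + 3)*(k + 2)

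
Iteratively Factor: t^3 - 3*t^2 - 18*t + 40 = (t - 2)*(t^2 - t - 20) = (t - 5)*(t - 2)*(t + 4)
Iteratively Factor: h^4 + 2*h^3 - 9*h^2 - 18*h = (h + 2)*(h^3 - 9*h) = (h + 2)*(h + 3)*(h^2 - 3*h) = (h - 3)*(h + 2)*(h + 3)*(h)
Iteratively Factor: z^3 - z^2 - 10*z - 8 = (z - 4)*(z^2 + 3*z + 2) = (z - 4)*(z + 1)*(z + 2)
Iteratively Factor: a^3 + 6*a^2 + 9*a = (a + 3)*(a^2 + 3*a) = a*(a + 3)*(a + 3)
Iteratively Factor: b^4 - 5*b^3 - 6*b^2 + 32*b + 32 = (b + 1)*(b^3 - 6*b^2 + 32) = (b - 4)*(b + 1)*(b^2 - 2*b - 8) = (b - 4)*(b + 1)*(b + 2)*(b - 4)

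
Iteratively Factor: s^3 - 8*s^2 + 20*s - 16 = (s - 2)*(s^2 - 6*s + 8) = (s - 2)^2*(s - 4)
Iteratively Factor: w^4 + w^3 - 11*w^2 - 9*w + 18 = (w - 1)*(w^3 + 2*w^2 - 9*w - 18) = (w - 1)*(w + 2)*(w^2 - 9) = (w - 1)*(w + 2)*(w + 3)*(w - 3)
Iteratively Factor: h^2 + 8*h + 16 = (h + 4)*(h + 4)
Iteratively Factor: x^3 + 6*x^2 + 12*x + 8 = (x + 2)*(x^2 + 4*x + 4) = (x + 2)^2*(x + 2)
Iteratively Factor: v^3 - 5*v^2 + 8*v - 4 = (v - 2)*(v^2 - 3*v + 2) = (v - 2)^2*(v - 1)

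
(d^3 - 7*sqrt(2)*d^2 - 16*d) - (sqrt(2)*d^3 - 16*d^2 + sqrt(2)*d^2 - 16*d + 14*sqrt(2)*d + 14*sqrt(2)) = -sqrt(2)*d^3 + d^3 - 8*sqrt(2)*d^2 + 16*d^2 - 14*sqrt(2)*d - 14*sqrt(2)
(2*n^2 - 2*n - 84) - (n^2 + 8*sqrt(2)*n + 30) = n^2 - 8*sqrt(2)*n - 2*n - 114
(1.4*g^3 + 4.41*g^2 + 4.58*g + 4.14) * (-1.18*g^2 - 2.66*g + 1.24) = -1.652*g^5 - 8.9278*g^4 - 15.399*g^3 - 11.5996*g^2 - 5.3332*g + 5.1336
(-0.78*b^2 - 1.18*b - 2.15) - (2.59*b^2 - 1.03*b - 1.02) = -3.37*b^2 - 0.15*b - 1.13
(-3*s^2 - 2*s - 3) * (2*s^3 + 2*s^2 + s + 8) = -6*s^5 - 10*s^4 - 13*s^3 - 32*s^2 - 19*s - 24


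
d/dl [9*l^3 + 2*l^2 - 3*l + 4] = 27*l^2 + 4*l - 3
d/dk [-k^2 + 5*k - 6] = 5 - 2*k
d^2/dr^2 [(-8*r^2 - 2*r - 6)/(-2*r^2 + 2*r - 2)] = 2*(5*r^3 - 3*r^2 - 12*r + 5)/(r^6 - 3*r^5 + 6*r^4 - 7*r^3 + 6*r^2 - 3*r + 1)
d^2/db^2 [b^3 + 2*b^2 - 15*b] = 6*b + 4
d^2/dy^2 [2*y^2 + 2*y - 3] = 4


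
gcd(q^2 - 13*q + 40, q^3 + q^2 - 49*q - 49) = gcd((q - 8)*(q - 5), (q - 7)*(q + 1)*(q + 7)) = 1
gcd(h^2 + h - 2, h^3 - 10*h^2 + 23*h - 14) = h - 1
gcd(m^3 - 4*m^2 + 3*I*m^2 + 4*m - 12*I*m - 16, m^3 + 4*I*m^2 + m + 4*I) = m^2 + 3*I*m + 4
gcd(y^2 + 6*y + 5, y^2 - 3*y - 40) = y + 5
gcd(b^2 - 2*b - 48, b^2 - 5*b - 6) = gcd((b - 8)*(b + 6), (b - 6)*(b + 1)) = 1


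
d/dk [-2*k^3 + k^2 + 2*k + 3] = -6*k^2 + 2*k + 2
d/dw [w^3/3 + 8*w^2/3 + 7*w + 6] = w^2 + 16*w/3 + 7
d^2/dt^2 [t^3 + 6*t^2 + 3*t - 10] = 6*t + 12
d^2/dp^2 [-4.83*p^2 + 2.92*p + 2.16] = -9.66000000000000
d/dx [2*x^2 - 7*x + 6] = 4*x - 7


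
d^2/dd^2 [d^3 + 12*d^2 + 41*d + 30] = 6*d + 24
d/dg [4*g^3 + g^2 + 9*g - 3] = 12*g^2 + 2*g + 9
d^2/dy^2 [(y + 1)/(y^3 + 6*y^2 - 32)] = 6*(y^3 + 12*y + 4)/(y^7 + 10*y^6 + 12*y^5 - 136*y^4 - 256*y^3 + 768*y^2 + 1024*y - 2048)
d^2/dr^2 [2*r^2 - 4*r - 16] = 4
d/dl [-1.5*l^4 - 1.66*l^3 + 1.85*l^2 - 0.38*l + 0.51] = -6.0*l^3 - 4.98*l^2 + 3.7*l - 0.38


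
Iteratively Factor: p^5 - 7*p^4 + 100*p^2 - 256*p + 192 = (p - 2)*(p^4 - 5*p^3 - 10*p^2 + 80*p - 96) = (p - 3)*(p - 2)*(p^3 - 2*p^2 - 16*p + 32) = (p - 3)*(p - 2)*(p + 4)*(p^2 - 6*p + 8) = (p - 3)*(p - 2)^2*(p + 4)*(p - 4)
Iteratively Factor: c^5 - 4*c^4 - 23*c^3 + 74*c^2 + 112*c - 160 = (c + 4)*(c^4 - 8*c^3 + 9*c^2 + 38*c - 40) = (c - 4)*(c + 4)*(c^3 - 4*c^2 - 7*c + 10) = (c - 5)*(c - 4)*(c + 4)*(c^2 + c - 2) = (c - 5)*(c - 4)*(c + 2)*(c + 4)*(c - 1)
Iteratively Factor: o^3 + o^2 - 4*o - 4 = (o + 1)*(o^2 - 4) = (o + 1)*(o + 2)*(o - 2)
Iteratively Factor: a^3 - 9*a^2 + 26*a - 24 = (a - 3)*(a^2 - 6*a + 8) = (a - 4)*(a - 3)*(a - 2)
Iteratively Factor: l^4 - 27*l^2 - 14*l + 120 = (l + 4)*(l^3 - 4*l^2 - 11*l + 30) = (l + 3)*(l + 4)*(l^2 - 7*l + 10) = (l - 2)*(l + 3)*(l + 4)*(l - 5)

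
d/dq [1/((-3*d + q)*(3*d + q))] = -2*q/(81*d^4 - 18*d^2*q^2 + q^4)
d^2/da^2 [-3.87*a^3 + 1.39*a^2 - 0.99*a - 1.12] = 2.78 - 23.22*a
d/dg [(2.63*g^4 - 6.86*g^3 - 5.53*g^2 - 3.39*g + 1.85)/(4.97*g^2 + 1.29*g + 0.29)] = (26.1422*g^5 - 23.9161*g^4 - 14.648*g^3 + 3.74639999999999*g^2 - 21.5964*g - 3.3696)/(24.7009*g^4 + 12.8226*g^3 + 4.5467*g^2 + 0.7482*g + 0.0841)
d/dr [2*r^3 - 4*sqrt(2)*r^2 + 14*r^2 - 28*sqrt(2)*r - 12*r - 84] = 6*r^2 - 8*sqrt(2)*r + 28*r - 28*sqrt(2) - 12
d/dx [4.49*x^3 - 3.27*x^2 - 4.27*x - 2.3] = 13.47*x^2 - 6.54*x - 4.27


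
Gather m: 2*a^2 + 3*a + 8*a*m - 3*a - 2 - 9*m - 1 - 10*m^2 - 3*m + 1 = 2*a^2 - 10*m^2 + m*(8*a - 12) - 2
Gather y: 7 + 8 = 15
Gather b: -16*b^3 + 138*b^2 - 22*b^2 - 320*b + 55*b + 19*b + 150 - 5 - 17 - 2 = -16*b^3 + 116*b^2 - 246*b + 126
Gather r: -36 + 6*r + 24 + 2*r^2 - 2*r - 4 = 2*r^2 + 4*r - 16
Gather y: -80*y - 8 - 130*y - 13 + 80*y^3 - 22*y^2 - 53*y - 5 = 80*y^3 - 22*y^2 - 263*y - 26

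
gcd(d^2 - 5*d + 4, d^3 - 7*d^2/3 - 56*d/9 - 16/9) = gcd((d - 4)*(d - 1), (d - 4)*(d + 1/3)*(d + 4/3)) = d - 4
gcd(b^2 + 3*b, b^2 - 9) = b + 3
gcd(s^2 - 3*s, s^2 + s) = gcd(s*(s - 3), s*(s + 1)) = s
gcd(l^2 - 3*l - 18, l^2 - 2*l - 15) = l + 3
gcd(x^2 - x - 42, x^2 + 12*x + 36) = x + 6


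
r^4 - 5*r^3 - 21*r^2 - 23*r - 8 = (r - 8)*(r + 1)^3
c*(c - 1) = c^2 - c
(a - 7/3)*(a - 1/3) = a^2 - 8*a/3 + 7/9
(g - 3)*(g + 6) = g^2 + 3*g - 18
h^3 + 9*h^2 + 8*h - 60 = (h - 2)*(h + 5)*(h + 6)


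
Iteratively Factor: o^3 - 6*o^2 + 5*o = (o)*(o^2 - 6*o + 5) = o*(o - 1)*(o - 5)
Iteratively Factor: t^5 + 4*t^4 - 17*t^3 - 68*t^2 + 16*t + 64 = (t - 1)*(t^4 + 5*t^3 - 12*t^2 - 80*t - 64) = (t - 1)*(t + 4)*(t^3 + t^2 - 16*t - 16) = (t - 1)*(t + 1)*(t + 4)*(t^2 - 16) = (t - 4)*(t - 1)*(t + 1)*(t + 4)*(t + 4)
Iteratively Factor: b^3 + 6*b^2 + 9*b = (b)*(b^2 + 6*b + 9) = b*(b + 3)*(b + 3)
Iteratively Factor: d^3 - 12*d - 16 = (d - 4)*(d^2 + 4*d + 4) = (d - 4)*(d + 2)*(d + 2)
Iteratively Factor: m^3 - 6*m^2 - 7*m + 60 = (m + 3)*(m^2 - 9*m + 20) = (m - 5)*(m + 3)*(m - 4)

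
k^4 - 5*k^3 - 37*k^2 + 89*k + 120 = (k - 8)*(k - 3)*(k + 1)*(k + 5)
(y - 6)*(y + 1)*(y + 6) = y^3 + y^2 - 36*y - 36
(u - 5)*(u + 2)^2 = u^3 - u^2 - 16*u - 20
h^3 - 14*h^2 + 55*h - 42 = (h - 7)*(h - 6)*(h - 1)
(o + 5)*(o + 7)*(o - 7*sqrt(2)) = o^3 - 7*sqrt(2)*o^2 + 12*o^2 - 84*sqrt(2)*o + 35*o - 245*sqrt(2)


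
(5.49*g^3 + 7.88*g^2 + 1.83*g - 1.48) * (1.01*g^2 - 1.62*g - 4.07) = 5.5449*g^5 - 0.935*g^4 - 33.2616*g^3 - 36.531*g^2 - 5.0505*g + 6.0236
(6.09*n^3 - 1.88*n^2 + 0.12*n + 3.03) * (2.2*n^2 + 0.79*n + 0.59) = 13.398*n^5 + 0.6751*n^4 + 2.3719*n^3 + 5.6516*n^2 + 2.4645*n + 1.7877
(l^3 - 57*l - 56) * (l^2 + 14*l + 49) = l^5 + 14*l^4 - 8*l^3 - 854*l^2 - 3577*l - 2744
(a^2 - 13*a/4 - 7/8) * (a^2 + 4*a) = a^4 + 3*a^3/4 - 111*a^2/8 - 7*a/2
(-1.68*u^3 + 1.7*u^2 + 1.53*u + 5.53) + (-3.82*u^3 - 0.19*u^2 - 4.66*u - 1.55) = -5.5*u^3 + 1.51*u^2 - 3.13*u + 3.98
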